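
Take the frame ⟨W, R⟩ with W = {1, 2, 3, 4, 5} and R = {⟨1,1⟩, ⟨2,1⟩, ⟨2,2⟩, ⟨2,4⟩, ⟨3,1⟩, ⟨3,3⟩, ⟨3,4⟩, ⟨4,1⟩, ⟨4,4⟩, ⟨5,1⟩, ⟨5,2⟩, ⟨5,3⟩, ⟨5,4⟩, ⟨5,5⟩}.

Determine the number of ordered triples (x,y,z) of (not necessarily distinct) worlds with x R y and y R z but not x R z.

0

R is transitive; there are no such tuples.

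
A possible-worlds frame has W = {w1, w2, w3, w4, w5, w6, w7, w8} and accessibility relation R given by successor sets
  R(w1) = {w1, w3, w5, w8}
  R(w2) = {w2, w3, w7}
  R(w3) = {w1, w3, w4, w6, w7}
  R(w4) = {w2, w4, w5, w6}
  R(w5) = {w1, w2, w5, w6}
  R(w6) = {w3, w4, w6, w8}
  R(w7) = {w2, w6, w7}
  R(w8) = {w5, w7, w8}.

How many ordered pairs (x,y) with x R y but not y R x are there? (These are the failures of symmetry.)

12

Enumerating: (w1,w8), (w2,w3), (w3,w4), (w3,w7), (w4,w2), (w4,w5), (w5,w2), (w5,w6), (w6,w8), (w7,w6), (w8,w5), (w8,w7).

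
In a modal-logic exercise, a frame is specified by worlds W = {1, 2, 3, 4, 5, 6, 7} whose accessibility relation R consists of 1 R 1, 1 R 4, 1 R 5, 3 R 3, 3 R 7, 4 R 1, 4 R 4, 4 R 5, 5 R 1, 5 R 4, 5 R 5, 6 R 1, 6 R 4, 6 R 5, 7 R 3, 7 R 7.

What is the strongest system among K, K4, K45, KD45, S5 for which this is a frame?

Transitive (axiom 4): yes — every two-step R-path is closed by a direct edge.
Euclidean (axiom 5): yes — any two successors of a common world are R-related.
Serial (axiom D): no — 2 has no R-successor.
Reflexive (axiom T): no — 2 is not related to itself.
So F validates K, K4, K45; KD45 would additionally require R to be serial. The strongest is K45.

K45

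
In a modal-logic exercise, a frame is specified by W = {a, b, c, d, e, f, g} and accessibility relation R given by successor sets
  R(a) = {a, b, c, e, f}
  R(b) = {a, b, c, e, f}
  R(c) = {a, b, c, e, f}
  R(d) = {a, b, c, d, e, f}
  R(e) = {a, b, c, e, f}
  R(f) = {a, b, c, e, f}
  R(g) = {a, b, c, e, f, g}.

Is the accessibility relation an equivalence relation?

Reflexive: yes — every world is R-related to itself.
Symmetric: no — d R a but not a R d.
Transitive: yes — every two-step R-path is closed by a direct edge.
So R is not an equivalence relation.

No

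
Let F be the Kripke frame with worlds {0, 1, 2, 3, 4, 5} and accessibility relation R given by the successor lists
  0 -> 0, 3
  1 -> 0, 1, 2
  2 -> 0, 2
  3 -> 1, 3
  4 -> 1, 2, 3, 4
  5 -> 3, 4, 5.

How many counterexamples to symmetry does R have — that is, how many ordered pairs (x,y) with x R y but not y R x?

10

Enumerating: (0,3), (1,0), (1,2), (2,0), (3,1), (4,1), (4,2), (4,3), (5,3), (5,4).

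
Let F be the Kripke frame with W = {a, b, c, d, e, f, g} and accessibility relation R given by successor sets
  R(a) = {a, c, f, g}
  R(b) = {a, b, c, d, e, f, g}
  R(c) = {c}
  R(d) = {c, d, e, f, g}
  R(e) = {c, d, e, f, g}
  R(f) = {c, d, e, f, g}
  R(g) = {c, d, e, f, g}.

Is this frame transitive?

No

Transitive: no — a R f and f R d, but not a R d.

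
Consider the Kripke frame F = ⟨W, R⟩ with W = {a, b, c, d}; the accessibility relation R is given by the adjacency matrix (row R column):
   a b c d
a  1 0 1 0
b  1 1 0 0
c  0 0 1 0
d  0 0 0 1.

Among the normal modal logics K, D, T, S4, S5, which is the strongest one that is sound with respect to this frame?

Serial (axiom D): yes — every world has a successor (e.g. a R a).
Reflexive (axiom T): yes — every world is R-related to itself.
Transitive (axiom 4): no — b R a and a R c, but not b R c.
Euclidean (axiom 5): no — a R c and a R a, but not c R a.
So F validates K, D, T; S4 would additionally require R to be transitive. The strongest is T.

T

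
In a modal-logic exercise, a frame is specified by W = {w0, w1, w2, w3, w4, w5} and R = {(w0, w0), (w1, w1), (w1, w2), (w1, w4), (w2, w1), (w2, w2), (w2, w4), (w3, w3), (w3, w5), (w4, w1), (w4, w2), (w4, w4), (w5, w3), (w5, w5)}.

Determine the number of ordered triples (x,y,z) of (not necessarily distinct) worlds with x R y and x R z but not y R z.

0

R is Euclidean; there are no such tuples.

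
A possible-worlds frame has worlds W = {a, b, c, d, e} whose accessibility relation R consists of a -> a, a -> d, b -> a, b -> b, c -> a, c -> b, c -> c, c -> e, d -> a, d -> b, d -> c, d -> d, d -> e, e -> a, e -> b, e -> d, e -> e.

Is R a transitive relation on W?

No

Transitive: no — a R d and d R b, but not a R b.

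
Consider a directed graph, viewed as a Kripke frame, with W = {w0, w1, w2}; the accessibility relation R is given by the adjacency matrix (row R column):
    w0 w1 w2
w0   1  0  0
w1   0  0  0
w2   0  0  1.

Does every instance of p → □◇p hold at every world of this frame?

Yes

By correspondence theory, B is valid on a frame iff R is symmetric.
Symmetric: yes — every pair in R has its reverse in R.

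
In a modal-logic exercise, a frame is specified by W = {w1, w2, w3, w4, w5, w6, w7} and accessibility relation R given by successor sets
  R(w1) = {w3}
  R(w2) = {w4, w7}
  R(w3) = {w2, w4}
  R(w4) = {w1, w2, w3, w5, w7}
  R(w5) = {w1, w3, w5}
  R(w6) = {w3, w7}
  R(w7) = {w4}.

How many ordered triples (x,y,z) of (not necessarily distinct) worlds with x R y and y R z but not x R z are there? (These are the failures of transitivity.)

Enumerating: (w1,w3,w2), (w1,w3,w4), (w2,w4,w1), (w2,w4,w2), (w2,w4,w3), (w2,w4,w5), (w3,w2,w7), (w3,w4,w1), (w3,w4,w3), (w3,w4,w5), (w3,w4,w7), (w4,w2,w4), … and 12 more.
Total: 24.

24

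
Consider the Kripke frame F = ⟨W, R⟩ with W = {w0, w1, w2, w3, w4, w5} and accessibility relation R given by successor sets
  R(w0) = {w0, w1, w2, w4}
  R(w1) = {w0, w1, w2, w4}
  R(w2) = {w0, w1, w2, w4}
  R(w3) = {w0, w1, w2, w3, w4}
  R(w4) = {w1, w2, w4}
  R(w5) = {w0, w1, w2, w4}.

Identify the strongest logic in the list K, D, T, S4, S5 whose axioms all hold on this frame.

Serial (axiom D): yes — every world has a successor (e.g. w0 R w0).
Reflexive (axiom T): no — w5 is not related to itself.
Transitive (axiom 4): no — w4 R w1 and w1 R w0, but not w4 R w0.
Euclidean (axiom 5): no — w1 R w4 and w1 R w0, but not w4 R w0.
So F validates K, D; T would additionally require R to be reflexive. The strongest is D.

D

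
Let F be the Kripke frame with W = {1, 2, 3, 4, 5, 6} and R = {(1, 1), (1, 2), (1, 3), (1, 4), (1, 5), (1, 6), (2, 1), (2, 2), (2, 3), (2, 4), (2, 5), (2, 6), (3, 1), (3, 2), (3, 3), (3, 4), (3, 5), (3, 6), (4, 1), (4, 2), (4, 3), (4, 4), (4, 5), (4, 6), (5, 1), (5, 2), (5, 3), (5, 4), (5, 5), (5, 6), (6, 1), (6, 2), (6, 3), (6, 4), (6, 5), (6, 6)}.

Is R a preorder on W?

Reflexive: yes — every world is R-related to itself.
Transitive: yes — every two-step R-path is closed by a direct edge.
So R is a preorder.

Yes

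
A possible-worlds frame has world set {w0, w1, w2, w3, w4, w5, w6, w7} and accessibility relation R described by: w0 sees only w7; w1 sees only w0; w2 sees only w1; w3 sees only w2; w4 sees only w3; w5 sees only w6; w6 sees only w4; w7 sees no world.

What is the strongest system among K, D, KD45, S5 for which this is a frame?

K

Serial (axiom D): no — w7 has no R-successor.
Euclidean (axiom 5): no — w0 R w7 and w0 R w7, but not w7 R w7.
Transitive (axiom 4): no — w1 R w0 and w0 R w7, but not w1 R w7.
Reflexive (axiom T): no — w0 is not related to itself.
So F validates K; D would additionally require R to be serial. The strongest is K.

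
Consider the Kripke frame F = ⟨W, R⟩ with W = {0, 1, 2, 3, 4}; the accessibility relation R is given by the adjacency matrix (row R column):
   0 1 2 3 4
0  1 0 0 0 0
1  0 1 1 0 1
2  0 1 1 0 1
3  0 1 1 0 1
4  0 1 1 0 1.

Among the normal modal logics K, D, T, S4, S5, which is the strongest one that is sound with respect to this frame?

D

Serial (axiom D): yes — every world has a successor (e.g. 0 R 0).
Reflexive (axiom T): no — 3 is not related to itself.
Transitive (axiom 4): yes — every two-step R-path is closed by a direct edge.
Euclidean (axiom 5): yes — any two successors of a common world are R-related.
So F validates K, D; T would additionally require R to be reflexive. The strongest is D.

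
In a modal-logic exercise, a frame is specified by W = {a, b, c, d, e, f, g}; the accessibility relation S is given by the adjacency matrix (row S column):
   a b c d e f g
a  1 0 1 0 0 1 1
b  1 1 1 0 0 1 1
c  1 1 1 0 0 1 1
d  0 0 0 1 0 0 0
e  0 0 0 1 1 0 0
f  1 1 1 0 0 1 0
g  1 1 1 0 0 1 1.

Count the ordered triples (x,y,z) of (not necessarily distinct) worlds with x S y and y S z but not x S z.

6

Enumerating: (a,c,b), (a,f,b), (a,g,b), (f,a,g), (f,b,g), (f,c,g).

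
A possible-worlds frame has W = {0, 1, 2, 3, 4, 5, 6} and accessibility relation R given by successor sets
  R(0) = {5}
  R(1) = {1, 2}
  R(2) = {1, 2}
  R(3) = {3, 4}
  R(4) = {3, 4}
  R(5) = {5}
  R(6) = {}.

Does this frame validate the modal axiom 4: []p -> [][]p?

Axiom 4 corresponds to the accessibility relation being transitive.
Transitive: yes — every two-step R-path is closed by a direct edge.

Yes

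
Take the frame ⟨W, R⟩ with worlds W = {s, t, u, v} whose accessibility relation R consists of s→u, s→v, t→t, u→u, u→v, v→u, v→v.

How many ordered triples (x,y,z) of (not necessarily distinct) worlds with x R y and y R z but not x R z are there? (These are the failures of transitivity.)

0

R is transitive; there are no such tuples.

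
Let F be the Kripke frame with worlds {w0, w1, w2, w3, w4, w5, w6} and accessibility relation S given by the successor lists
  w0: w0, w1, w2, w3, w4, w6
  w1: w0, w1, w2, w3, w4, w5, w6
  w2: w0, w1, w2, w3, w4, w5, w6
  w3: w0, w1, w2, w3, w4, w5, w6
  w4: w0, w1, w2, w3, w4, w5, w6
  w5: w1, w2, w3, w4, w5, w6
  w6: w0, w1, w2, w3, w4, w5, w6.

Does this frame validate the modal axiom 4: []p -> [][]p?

No

By correspondence theory, 4 is valid on a frame iff S is transitive.
Transitive: no — w0 S w1 and w1 S w5, but not w0 S w5.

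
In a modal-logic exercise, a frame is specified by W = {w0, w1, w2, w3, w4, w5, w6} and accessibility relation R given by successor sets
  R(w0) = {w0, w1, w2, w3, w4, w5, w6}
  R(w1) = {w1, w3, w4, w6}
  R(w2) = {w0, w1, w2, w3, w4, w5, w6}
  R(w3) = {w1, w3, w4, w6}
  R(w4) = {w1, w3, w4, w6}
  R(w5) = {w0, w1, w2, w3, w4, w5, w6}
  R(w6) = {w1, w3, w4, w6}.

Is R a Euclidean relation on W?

No

Euclidean: no — w0 R w1 and w0 R w2, but not w1 R w2.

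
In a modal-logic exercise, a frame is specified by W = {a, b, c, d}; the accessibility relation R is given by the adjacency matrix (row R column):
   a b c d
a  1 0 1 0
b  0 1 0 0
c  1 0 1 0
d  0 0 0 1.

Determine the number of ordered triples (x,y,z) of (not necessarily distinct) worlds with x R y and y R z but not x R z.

0

R is transitive; there are no such tuples.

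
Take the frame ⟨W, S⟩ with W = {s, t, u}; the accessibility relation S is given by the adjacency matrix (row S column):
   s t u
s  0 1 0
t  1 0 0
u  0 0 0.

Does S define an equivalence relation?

No

Reflexive: no — s is not related to itself.
Symmetric: yes — every pair in S has its reverse in S.
Transitive: no — s S t and t S s, but not s S s.
So S is not an equivalence relation.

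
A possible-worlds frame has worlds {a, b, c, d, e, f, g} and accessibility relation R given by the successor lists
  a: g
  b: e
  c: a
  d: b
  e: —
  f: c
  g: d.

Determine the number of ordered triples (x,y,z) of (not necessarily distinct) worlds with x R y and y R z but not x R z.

5

Enumerating: (a,g,d), (c,a,g), (d,b,e), (f,c,a), (g,d,b).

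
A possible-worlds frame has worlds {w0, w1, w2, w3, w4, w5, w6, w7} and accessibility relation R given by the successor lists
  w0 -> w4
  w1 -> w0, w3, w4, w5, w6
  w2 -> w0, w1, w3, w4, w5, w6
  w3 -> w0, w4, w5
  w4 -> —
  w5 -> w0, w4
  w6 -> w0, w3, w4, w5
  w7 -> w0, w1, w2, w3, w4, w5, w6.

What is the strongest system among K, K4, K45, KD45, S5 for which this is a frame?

K4

Transitive (axiom 4): yes — every two-step R-path is closed by a direct edge.
Euclidean (axiom 5): no — w1 R w0 and w1 R w3, but not w0 R w3.
Serial (axiom D): no — w4 has no R-successor.
Reflexive (axiom T): no — w0 is not related to itself.
So F validates K, K4; K45 would additionally require R to be Euclidean. The strongest is K4.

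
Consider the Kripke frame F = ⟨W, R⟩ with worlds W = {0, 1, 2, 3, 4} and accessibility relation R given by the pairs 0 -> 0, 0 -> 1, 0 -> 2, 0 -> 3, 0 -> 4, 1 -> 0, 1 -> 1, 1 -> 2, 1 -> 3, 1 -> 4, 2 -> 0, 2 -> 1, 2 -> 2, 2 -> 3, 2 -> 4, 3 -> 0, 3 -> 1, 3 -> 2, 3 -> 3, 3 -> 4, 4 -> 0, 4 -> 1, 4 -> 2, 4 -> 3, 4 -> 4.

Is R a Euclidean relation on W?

Yes

Euclidean: yes — any two successors of a common world are R-related.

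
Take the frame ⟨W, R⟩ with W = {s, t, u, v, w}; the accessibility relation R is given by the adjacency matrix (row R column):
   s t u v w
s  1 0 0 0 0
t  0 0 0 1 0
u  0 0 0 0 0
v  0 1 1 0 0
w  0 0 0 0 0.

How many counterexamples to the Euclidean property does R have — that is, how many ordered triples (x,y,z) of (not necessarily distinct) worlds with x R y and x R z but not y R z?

Enumerating: (t,v,v), (v,t,t), (v,t,u), (v,u,t), (v,u,u).

5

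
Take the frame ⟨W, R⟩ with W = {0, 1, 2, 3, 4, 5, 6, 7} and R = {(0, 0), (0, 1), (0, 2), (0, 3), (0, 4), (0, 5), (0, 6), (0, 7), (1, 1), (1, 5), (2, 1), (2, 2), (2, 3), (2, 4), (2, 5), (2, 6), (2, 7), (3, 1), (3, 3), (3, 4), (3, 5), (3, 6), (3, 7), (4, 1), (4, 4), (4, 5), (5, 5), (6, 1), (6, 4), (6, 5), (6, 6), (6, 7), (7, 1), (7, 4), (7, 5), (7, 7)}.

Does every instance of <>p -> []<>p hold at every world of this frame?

No

The schema 5 characterises exactly the Euclidean frames.
Euclidean: no — 0 R 1 and 0 R 2, but not 1 R 2.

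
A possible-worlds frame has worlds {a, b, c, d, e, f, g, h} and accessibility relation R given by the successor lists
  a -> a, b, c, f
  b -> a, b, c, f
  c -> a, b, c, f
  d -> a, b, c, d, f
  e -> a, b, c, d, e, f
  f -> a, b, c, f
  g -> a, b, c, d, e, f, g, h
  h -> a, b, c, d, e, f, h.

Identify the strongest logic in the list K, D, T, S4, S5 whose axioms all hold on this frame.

S4

Serial (axiom D): yes — every world has a successor (e.g. a R a).
Reflexive (axiom T): yes — every world is R-related to itself.
Transitive (axiom 4): yes — every two-step R-path is closed by a direct edge.
Euclidean (axiom 5): no — e R a and e R d, but not a R d.
So F validates K, D, T, S4; S5 would additionally require R to be Euclidean. The strongest is S4.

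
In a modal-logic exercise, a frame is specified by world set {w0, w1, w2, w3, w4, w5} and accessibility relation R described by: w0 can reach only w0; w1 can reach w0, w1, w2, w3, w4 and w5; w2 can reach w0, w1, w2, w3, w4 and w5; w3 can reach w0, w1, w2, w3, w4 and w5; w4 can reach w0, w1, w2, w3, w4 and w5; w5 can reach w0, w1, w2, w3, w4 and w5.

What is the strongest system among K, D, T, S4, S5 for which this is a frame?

S4

Serial (axiom D): yes — every world has a successor (e.g. w0 R w0).
Reflexive (axiom T): yes — every world is R-related to itself.
Transitive (axiom 4): yes — every two-step R-path is closed by a direct edge.
Euclidean (axiom 5): no — w1 R w0 and w1 R w2, but not w0 R w2.
So F validates K, D, T, S4; S5 would additionally require R to be Euclidean. The strongest is S4.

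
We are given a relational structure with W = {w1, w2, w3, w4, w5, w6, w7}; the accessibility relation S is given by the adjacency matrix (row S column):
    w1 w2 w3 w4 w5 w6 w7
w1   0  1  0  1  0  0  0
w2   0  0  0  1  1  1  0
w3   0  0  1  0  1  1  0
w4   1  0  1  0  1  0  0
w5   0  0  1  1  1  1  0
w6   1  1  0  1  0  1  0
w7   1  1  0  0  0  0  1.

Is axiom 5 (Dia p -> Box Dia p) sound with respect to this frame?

No

Axiom 5 corresponds to the accessibility relation being Euclidean.
Euclidean: no — w1 S w4 and w1 S w2, but not w4 S w2.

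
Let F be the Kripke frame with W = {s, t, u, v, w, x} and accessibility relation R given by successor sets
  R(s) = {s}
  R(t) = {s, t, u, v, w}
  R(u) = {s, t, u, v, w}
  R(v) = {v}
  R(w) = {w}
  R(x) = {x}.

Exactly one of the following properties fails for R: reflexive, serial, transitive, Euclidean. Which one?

Reflexive: yes — every world is R-related to itself.
Serial: yes — every world has a successor (e.g. s R s).
Transitive: yes — every two-step R-path is closed by a direct edge.
Euclidean: no — t R s and t R u, but not s R u.
Only Euclidean fails.

Euclidean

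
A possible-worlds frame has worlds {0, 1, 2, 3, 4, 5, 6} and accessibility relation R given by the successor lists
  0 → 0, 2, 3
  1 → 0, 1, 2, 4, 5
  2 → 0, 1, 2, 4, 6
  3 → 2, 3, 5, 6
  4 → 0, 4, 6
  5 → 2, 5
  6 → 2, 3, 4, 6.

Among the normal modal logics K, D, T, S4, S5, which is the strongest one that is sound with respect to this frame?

T

Serial (axiom D): yes — every world has a successor (e.g. 0 R 0).
Reflexive (axiom T): yes — every world is R-related to itself.
Transitive (axiom 4): no — 0 R 2 and 2 R 1, but not 0 R 1.
Euclidean (axiom 5): no — 0 R 2 and 0 R 3, but not 2 R 3.
So F validates K, D, T; S4 would additionally require R to be transitive. The strongest is T.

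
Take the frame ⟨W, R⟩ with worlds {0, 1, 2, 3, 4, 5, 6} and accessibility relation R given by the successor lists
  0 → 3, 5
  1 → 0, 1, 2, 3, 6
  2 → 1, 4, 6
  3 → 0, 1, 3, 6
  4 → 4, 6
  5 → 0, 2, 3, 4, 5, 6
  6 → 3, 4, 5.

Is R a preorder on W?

No

Reflexive: no — 0 is not related to itself.
Transitive: no — 0 R 3 and 3 R 1, but not 0 R 1.
So R is not a preorder.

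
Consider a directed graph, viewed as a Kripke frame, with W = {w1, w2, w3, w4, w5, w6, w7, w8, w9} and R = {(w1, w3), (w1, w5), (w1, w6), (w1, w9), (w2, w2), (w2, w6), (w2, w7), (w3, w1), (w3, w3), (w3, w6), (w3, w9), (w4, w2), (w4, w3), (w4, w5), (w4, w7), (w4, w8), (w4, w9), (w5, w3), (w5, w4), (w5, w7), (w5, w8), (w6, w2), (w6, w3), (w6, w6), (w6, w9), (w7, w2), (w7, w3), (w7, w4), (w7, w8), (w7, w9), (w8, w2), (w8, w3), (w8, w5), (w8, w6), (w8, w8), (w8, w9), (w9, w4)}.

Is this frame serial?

Serial: yes — every world has a successor (e.g. w1 R w3).

Yes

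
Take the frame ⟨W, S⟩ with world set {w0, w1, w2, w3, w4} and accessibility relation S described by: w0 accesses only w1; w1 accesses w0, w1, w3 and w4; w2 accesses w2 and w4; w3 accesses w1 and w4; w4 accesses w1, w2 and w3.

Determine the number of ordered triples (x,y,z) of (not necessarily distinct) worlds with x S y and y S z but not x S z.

Enumerating: (w0,w1,w0), (w0,w1,w3), (w0,w1,w4), (w1,w4,w2), (w2,w4,w1), (w2,w4,w3), (w3,w1,w0), (w3,w1,w3), (w3,w4,w2), (w3,w4,w3), (w4,w1,w0), (w4,w1,w4), (w4,w2,w4), (w4,w3,w4).

14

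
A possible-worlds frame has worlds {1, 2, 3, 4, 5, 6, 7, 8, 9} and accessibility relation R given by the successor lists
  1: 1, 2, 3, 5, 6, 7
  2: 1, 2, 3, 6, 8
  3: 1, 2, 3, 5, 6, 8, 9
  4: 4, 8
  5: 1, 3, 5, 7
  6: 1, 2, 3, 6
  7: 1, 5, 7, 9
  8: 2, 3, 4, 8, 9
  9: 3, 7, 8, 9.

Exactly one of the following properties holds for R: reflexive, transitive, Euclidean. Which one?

Reflexive: yes — every world is R-related to itself.
Transitive: no — 1 R 2 and 2 R 8, but not 1 R 8.
Euclidean: no — 1 R 2 and 1 R 5, but not 2 R 5.
Only reflexive holds.

reflexive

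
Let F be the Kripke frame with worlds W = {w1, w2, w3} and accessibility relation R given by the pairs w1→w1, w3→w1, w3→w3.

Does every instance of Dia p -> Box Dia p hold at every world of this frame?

No

Axiom 5 corresponds to the accessibility relation being Euclidean.
Euclidean: no — w3 R w1 and w3 R w3, but not w1 R w3.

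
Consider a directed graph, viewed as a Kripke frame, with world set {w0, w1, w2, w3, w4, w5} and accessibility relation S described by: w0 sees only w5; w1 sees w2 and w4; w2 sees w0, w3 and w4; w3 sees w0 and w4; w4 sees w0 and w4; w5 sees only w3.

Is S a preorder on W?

No

Reflexive: no — w0 is not related to itself.
Transitive: no — w0 S w5 and w5 S w3, but not w0 S w3.
So S is not a preorder.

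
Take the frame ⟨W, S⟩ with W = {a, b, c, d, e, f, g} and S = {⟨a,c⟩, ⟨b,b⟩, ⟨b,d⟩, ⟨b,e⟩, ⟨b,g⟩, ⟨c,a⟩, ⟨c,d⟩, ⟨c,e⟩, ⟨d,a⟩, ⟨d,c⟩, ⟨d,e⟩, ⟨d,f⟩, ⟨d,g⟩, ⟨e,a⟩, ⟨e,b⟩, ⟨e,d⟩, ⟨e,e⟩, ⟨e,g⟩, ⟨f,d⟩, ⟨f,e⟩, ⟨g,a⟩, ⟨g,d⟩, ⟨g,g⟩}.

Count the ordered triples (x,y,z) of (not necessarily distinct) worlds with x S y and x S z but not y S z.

Enumerating: (a,c,c), (b,d,b), (b,d,d), (b,g,b), (b,g,e), (c,a,a), (c,a,d), (c,a,e), (c,d,d), (d,a,a), (d,a,e), (d,a,f), … and 28 more.
Total: 40.

40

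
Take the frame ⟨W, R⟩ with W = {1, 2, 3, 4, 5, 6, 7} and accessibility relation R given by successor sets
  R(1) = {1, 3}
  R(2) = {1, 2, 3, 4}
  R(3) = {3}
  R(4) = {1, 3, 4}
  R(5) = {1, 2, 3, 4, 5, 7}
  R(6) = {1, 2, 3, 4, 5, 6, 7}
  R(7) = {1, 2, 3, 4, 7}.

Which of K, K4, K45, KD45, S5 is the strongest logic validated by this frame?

Transitive (axiom 4): yes — every two-step R-path is closed by a direct edge.
Euclidean (axiom 5): no — 2 R 1 and 2 R 4, but not 1 R 4.
Serial (axiom D): yes — every world has a successor (e.g. 1 R 1).
Reflexive (axiom T): yes — every world is R-related to itself.
So F validates K, K4; K45 would additionally require R to be Euclidean. The strongest is K4.

K4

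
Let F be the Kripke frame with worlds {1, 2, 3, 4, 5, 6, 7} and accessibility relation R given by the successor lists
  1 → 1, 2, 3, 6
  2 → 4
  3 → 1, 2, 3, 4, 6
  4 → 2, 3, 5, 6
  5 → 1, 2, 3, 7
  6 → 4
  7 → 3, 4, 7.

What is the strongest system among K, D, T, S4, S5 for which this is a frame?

Serial (axiom D): yes — every world has a successor (e.g. 1 R 1).
Reflexive (axiom T): no — 2 is not related to itself.
Transitive (axiom 4): no — 1 R 2 and 2 R 4, but not 1 R 4.
Euclidean (axiom 5): no — 1 R 2 and 1 R 3, but not 2 R 3.
So F validates K, D; T would additionally require R to be reflexive. The strongest is D.

D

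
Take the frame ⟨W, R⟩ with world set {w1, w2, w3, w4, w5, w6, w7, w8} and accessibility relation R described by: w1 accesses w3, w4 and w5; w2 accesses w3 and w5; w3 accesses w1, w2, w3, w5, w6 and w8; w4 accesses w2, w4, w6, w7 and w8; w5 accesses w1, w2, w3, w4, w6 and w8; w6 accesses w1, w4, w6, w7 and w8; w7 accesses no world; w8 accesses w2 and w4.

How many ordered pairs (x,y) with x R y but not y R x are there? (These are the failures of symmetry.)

12

Enumerating: (w1,w4), (w3,w6), (w3,w8), (w4,w2), (w4,w7), (w5,w4), (w5,w6), (w5,w8), (w6,w1), (w6,w7), (w6,w8), (w8,w2).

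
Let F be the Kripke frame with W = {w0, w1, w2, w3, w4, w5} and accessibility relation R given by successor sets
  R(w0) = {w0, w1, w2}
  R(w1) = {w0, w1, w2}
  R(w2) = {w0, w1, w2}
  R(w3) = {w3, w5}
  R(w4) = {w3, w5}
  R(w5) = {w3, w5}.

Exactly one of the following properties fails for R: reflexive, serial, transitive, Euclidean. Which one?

Reflexive: no — w4 is not related to itself.
Serial: yes — every world has a successor (e.g. w0 R w0).
Transitive: yes — every two-step R-path is closed by a direct edge.
Euclidean: yes — any two successors of a common world are R-related.
Only reflexive fails.

reflexive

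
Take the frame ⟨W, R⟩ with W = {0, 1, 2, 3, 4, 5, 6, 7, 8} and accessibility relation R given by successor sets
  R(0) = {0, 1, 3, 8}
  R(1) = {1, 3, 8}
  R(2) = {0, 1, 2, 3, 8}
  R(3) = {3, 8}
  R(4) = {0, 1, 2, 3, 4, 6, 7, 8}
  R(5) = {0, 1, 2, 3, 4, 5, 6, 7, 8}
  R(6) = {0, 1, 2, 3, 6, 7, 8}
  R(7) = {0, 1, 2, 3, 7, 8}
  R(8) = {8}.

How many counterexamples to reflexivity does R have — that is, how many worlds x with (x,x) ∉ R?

R is reflexive; there are no such worlds.

0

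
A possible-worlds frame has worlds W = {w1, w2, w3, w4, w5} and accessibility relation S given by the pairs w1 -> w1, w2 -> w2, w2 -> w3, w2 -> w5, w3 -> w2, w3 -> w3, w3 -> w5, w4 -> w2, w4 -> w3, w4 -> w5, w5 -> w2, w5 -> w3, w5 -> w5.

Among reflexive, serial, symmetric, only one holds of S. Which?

serial

Reflexive: no — w4 is not related to itself.
Serial: yes — every world has a successor (e.g. w1 S w1).
Symmetric: no — w4 S w2 but not w2 S w4.
Only serial holds.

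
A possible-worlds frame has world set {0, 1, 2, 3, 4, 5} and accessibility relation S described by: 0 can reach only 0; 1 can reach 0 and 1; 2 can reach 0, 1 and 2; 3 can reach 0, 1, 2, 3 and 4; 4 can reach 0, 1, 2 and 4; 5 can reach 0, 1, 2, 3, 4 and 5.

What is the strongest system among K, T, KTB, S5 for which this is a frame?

Reflexive (axiom T): yes — every world is S-related to itself.
Symmetric (axiom B): no — 1 S 0 but not 0 S 1.
Euclidean (axiom 5): no — 2 S 0 and 2 S 1, but not 0 S 1.
So F validates K, T; KTB would additionally require S to be symmetric. The strongest is T.

T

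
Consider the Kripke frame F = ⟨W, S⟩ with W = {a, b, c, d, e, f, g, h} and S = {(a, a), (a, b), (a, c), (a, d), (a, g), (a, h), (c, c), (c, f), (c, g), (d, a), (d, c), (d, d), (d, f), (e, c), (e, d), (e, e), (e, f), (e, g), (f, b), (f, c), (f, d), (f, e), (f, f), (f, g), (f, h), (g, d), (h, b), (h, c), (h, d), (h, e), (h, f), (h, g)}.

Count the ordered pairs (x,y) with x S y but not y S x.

17

Enumerating: (a,b), (a,c), (a,g), (a,h), (c,g), (d,c), (e,c), (e,d), (e,g), (f,b), (f,g), (g,d), (h,b), (h,c), (h,d), (h,e), (h,g).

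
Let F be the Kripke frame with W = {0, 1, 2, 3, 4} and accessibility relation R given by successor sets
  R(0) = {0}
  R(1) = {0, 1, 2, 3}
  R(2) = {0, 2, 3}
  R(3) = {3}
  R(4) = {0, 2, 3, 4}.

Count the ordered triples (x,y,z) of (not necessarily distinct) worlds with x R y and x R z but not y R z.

Enumerating: (1,0,1), (1,0,2), (1,0,3), (1,2,1), (1,3,0), (1,3,1), (1,3,2), (2,0,2), (2,0,3), (2,3,0), (2,3,2), (4,0,2), (4,0,3), (4,0,4), (4,2,4), (4,3,0), (4,3,2), (4,3,4).

18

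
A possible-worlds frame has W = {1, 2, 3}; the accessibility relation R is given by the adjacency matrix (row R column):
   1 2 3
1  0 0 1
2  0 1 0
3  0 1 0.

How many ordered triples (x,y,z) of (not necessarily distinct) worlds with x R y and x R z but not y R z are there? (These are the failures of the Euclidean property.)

Enumerating: (1,3,3).

1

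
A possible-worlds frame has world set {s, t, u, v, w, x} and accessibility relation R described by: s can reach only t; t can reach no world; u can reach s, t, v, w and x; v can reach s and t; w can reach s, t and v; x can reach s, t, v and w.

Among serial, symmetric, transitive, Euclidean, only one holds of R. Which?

Serial: no — t has no R-successor.
Symmetric: no — s R t but not t R s.
Transitive: yes — every two-step R-path is closed by a direct edge.
Euclidean: no — u R s and u R v, but not s R v.
Only transitive holds.

transitive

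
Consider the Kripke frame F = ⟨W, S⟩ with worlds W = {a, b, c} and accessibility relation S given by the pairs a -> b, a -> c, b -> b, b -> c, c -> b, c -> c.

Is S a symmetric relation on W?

No

Symmetric: no — a S b but not b S a.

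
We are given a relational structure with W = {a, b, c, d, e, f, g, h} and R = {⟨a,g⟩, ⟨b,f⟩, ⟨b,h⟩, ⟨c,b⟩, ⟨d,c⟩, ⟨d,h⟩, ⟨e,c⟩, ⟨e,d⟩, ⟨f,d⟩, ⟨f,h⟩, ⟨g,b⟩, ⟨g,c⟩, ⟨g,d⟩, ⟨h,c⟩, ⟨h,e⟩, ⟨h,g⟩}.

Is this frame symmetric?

Symmetric: no — a R g but not g R a.

No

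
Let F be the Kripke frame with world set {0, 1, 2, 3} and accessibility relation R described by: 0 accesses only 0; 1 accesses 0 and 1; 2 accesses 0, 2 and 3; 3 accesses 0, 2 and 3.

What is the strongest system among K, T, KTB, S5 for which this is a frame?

T

Reflexive (axiom T): yes — every world is R-related to itself.
Symmetric (axiom B): no — 1 R 0 but not 0 R 1.
Euclidean (axiom 5): no — 2 R 0 and 2 R 3, but not 0 R 3.
So F validates K, T; KTB would additionally require R to be symmetric. The strongest is T.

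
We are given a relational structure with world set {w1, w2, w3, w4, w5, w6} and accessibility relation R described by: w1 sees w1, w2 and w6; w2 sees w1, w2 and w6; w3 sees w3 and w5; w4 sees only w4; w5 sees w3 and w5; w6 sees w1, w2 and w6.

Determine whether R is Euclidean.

Yes

Euclidean: yes — any two successors of a common world are R-related.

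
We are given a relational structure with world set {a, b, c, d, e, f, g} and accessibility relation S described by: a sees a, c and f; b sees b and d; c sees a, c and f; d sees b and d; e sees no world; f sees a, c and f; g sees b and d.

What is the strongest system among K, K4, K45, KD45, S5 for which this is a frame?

K45

Transitive (axiom 4): yes — every two-step S-path is closed by a direct edge.
Euclidean (axiom 5): yes — any two successors of a common world are S-related.
Serial (axiom D): no — e has no S-successor.
Reflexive (axiom T): no — e is not related to itself.
So F validates K, K4, K45; KD45 would additionally require S to be serial. The strongest is K45.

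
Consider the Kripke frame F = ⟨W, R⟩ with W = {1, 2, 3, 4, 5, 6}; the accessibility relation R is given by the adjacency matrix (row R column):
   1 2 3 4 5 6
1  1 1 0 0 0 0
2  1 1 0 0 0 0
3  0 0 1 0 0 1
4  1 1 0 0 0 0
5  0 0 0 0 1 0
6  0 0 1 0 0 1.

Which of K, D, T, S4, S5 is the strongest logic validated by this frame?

Serial (axiom D): yes — every world has a successor (e.g. 1 R 1).
Reflexive (axiom T): no — 4 is not related to itself.
Transitive (axiom 4): yes — every two-step R-path is closed by a direct edge.
Euclidean (axiom 5): yes — any two successors of a common world are R-related.
So F validates K, D; T would additionally require R to be reflexive. The strongest is D.

D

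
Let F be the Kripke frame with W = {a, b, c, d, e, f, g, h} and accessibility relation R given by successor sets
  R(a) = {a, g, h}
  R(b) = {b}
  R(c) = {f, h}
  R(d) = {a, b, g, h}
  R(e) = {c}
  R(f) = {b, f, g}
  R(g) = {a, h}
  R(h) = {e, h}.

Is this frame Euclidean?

Euclidean: no — a R h and a R g, but not h R g.

No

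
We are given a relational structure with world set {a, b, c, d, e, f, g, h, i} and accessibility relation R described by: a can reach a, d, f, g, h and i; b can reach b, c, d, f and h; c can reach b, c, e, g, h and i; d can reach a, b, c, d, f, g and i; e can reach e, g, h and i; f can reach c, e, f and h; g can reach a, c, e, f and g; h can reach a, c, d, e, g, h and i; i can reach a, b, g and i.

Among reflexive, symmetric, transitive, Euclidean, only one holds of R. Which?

Reflexive: yes — every world is R-related to itself.
Symmetric: no — a R f but not f R a.
Transitive: no — a R d and d R b, but not a R b.
Euclidean: no — a R d and a R h, but not d R h.
Only reflexive holds.

reflexive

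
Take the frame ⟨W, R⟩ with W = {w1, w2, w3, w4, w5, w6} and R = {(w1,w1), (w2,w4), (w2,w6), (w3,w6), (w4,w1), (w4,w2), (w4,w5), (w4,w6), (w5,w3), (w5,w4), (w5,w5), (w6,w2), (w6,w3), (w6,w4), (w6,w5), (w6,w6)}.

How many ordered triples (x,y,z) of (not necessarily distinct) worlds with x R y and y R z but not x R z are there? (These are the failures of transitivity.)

Enumerating: (w2,w4,w1), (w2,w4,w2), (w2,w4,w5), (w2,w6,w2), (w2,w6,w3), (w2,w6,w5), (w3,w6,w2), (w3,w6,w3), (w3,w6,w4), (w3,w6,w5), (w4,w2,w4), (w4,w5,w3), … and 8 more.
Total: 20.

20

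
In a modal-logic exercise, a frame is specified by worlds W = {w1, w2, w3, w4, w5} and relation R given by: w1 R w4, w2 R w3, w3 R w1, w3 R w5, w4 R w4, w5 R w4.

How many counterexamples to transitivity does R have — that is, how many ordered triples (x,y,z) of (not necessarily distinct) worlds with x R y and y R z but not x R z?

4

Enumerating: (w2,w3,w1), (w2,w3,w5), (w3,w1,w4), (w3,w5,w4).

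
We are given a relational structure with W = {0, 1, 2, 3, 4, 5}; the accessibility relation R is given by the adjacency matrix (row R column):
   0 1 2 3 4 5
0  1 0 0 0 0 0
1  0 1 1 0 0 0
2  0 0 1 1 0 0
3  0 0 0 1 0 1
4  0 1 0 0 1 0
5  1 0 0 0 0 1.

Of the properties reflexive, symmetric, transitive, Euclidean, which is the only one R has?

Reflexive: yes — every world is R-related to itself.
Symmetric: no — 1 R 2 but not 2 R 1.
Transitive: no — 1 R 2 and 2 R 3, but not 1 R 3.
Euclidean: no — 1 R 2 and 1 R 1, but not 2 R 1.
Only reflexive holds.

reflexive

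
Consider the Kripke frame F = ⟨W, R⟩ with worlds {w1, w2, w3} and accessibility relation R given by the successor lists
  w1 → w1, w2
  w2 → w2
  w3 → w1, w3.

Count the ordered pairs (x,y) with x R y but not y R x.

Enumerating: (w1,w2), (w3,w1).

2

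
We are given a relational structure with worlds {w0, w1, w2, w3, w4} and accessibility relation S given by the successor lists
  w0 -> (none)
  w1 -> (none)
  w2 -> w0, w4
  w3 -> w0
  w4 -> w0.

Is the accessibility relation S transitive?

Transitive: yes — every two-step S-path is closed by a direct edge.

Yes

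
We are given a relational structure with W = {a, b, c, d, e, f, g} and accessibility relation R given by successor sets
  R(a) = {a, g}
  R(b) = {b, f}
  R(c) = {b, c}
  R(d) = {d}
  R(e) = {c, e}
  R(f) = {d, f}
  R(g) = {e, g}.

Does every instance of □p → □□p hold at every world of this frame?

The schema 4 characterises exactly the transitive frames.
Transitive: no — a R g and g R e, but not a R e.

No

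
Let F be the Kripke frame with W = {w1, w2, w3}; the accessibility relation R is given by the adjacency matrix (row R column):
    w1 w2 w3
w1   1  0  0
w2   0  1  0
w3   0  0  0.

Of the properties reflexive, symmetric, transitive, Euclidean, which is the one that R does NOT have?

Reflexive: no — w3 is not related to itself.
Symmetric: yes — every pair in R has its reverse in R.
Transitive: yes — every two-step R-path is closed by a direct edge.
Euclidean: yes — any two successors of a common world are R-related.
Only reflexive fails.

reflexive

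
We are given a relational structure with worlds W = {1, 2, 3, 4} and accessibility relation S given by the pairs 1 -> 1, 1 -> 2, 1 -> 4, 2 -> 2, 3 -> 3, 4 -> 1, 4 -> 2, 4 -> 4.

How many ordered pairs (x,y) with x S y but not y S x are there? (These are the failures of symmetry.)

2

Enumerating: (1,2), (4,2).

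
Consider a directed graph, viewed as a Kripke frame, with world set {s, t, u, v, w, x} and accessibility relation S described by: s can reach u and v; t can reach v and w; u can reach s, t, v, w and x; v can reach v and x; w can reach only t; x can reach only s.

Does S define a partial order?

No

Reflexive: no — s is not related to itself.
Transitive: no — s S u and u S t, but not s S t.
Antisymmetric: no — s S u and u S s with s ≠ u.
So S is not a partial order.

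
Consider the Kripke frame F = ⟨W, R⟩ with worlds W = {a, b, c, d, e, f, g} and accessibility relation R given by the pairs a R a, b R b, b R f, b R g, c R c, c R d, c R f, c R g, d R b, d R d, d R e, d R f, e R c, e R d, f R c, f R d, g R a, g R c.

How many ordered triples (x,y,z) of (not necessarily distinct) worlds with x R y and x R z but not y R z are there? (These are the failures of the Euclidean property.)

25

Enumerating: (b,f,b), (b,f,f), (b,f,g), (b,g,b), (b,g,f), (b,g,g), (c,d,c), (c,d,g), (c,f,f), (c,f,g), (c,g,d), (c,g,f), … and 13 more.
Total: 25.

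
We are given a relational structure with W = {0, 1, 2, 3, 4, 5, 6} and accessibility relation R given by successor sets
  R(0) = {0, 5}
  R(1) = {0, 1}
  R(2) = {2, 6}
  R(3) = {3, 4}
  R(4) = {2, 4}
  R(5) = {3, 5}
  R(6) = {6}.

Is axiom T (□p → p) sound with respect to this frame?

Yes

The schema T characterises exactly the reflexive frames.
Reflexive: yes — every world is R-related to itself.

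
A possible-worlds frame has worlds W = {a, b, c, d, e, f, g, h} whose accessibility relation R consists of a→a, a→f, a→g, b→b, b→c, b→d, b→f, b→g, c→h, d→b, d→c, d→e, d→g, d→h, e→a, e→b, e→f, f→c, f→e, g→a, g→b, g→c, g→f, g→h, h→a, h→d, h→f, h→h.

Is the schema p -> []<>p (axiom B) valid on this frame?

By correspondence theory, B is valid on a frame iff R is symmetric.
Symmetric: no — a R f but not f R a.

No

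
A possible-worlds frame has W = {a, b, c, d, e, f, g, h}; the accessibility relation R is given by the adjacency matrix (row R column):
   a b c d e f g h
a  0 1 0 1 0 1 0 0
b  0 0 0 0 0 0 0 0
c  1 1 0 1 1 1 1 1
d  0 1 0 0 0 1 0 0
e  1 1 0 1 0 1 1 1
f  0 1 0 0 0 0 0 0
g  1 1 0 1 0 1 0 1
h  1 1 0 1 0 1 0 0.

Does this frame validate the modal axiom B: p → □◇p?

The schema B characterises exactly the symmetric frames.
Symmetric: no — a R b but not b R a.

No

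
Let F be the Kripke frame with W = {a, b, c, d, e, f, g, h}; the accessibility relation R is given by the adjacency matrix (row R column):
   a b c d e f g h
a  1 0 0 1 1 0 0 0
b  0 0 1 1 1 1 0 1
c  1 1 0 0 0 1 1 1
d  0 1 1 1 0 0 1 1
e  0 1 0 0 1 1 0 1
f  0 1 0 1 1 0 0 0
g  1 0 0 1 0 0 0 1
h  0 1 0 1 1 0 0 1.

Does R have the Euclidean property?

Euclidean: no — a R d and a R e, but not d R e.

No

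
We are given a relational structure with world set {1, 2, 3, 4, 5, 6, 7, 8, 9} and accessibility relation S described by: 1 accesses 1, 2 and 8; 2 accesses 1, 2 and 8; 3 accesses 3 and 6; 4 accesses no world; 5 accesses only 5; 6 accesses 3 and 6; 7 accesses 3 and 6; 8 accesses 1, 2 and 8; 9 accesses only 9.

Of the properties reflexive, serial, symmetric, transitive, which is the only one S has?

transitive

Reflexive: no — 4 is not related to itself.
Serial: no — 4 has no S-successor.
Symmetric: no — 7 S 3 but not 3 S 7.
Transitive: yes — every two-step S-path is closed by a direct edge.
Only transitive holds.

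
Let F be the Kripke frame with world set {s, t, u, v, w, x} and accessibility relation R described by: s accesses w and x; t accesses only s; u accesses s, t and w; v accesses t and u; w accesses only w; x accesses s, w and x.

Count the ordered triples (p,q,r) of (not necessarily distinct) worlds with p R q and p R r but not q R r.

14

Enumerating: (s,w,x), (t,s,s), (u,s,s), (u,s,t), (u,t,t), (u,t,w), (u,w,s), (u,w,t), (v,t,t), (v,t,u), (v,u,u), (x,s,s), (x,w,s), (x,w,x).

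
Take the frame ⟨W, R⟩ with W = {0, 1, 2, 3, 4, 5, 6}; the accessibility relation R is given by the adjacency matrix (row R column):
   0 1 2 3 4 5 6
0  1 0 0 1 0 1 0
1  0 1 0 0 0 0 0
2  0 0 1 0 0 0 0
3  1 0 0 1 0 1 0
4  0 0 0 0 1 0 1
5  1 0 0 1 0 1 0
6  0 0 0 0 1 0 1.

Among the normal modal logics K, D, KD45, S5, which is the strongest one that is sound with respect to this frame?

Serial (axiom D): yes — every world has a successor (e.g. 0 R 0).
Euclidean (axiom 5): yes — any two successors of a common world are R-related.
Transitive (axiom 4): yes — every two-step R-path is closed by a direct edge.
Reflexive (axiom T): yes — every world is R-related to itself.
So F validates K, D, KD45, S5. The strongest is S5.

S5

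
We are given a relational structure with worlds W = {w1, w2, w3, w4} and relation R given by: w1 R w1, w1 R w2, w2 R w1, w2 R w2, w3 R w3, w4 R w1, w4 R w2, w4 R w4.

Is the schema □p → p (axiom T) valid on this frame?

By correspondence theory, T is valid on a frame iff R is reflexive.
Reflexive: yes — every world is R-related to itself.

Yes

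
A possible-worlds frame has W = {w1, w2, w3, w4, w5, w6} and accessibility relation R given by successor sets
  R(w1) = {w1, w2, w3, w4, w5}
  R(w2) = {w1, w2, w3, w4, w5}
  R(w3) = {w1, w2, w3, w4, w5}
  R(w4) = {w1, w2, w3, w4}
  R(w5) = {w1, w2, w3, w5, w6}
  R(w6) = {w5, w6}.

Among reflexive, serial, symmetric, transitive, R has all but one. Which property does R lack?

Reflexive: yes — every world is R-related to itself.
Serial: yes — every world has a successor (e.g. w1 R w1).
Symmetric: yes — every pair in R has its reverse in R.
Transitive: no — w1 R w5 and w5 R w6, but not w1 R w6.
Only transitive fails.

transitive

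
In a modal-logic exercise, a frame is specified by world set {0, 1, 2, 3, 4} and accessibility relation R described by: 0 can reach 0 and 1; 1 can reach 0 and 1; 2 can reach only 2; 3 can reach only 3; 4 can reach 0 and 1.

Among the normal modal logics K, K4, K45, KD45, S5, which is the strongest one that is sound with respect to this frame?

KD45

Transitive (axiom 4): yes — every two-step R-path is closed by a direct edge.
Euclidean (axiom 5): yes — any two successors of a common world are R-related.
Serial (axiom D): yes — every world has a successor (e.g. 0 R 0).
Reflexive (axiom T): no — 4 is not related to itself.
So F validates K, K4, K45, KD45; S5 would additionally require R to be reflexive. The strongest is KD45.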